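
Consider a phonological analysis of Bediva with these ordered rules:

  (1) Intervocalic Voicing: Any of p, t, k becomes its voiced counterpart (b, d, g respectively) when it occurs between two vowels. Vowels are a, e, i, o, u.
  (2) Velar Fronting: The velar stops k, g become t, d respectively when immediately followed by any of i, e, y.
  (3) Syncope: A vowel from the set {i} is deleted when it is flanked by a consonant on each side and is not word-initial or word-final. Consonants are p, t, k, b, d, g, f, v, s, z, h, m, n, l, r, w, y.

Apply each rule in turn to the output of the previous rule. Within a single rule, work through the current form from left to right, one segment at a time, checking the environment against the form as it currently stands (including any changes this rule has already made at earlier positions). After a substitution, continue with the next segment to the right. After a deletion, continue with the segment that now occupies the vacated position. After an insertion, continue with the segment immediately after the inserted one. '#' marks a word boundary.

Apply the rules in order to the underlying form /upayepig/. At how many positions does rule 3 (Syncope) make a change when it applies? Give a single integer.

(1) Intervocalic Voicing: [upayepig] → [ubayebig]
(2) Velar Fronting: no change — [ubayebig]
(3) Syncope: [ubayebig] → [ubayebg]
Rule 3 changed 1 position(s).

1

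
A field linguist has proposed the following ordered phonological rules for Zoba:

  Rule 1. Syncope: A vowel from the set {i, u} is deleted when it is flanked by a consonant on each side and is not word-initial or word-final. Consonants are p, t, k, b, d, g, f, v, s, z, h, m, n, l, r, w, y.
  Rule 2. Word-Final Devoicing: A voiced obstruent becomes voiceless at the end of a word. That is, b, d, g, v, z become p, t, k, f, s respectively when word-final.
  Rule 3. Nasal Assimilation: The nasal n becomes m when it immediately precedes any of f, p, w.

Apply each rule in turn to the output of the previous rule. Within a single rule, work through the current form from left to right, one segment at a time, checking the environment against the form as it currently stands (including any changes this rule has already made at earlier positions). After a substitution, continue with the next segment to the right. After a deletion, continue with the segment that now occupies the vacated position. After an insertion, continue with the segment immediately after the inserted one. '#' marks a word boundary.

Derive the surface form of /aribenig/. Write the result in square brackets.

[arbenk]

Rule 1 Syncope: [aribenig] → [arbeng]
Rule 2 Word-Final Devoicing: [arbeng] → [arbenk]
Rule 3 Nasal Assimilation: no change — [arbenk]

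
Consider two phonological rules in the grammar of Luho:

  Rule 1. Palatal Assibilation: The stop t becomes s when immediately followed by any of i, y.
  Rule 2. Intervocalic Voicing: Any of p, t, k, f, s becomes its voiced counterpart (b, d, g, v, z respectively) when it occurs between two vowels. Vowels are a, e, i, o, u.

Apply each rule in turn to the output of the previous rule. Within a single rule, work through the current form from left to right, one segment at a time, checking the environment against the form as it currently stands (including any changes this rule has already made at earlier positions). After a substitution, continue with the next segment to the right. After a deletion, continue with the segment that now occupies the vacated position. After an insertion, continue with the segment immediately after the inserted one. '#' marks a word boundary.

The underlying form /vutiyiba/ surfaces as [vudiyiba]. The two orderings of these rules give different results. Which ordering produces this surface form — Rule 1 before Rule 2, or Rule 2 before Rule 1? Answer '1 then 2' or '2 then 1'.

Order 1 then 2:
  1 Palatal Assibilation: [vutiyiba] → [vusiyiba]
  2 Intervocalic Voicing: [vusiyiba] → [vuziyiba]
  result: [vuziyiba]
Order 2 then 1:
  2 Intervocalic Voicing: [vutiyiba] → [vudiyiba]
  1 Palatal Assibilation: no change — [vudiyiba]
  result: [vudiyiba]

2 then 1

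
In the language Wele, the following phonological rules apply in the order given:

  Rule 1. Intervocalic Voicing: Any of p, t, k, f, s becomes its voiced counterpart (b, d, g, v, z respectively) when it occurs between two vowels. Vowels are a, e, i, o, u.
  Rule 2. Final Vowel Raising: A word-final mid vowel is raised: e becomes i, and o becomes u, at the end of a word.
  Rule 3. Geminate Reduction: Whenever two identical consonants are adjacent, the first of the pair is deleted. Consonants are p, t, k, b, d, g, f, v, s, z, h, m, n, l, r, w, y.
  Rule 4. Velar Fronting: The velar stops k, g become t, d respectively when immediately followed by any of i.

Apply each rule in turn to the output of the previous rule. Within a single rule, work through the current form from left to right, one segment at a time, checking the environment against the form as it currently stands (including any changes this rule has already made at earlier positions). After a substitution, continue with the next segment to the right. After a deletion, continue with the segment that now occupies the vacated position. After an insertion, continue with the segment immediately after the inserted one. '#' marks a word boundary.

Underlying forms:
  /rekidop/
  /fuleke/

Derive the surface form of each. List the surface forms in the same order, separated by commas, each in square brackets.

/rekidop/:
  Rule 1 Intervocalic Voicing: [rekidop] → [regidop]
  Rule 2 Final Vowel Raising: no change — [regidop]
  Rule 3 Geminate Reduction: no change — [regidop]
  Rule 4 Velar Fronting: [regidop] → [redidop]
/fuleke/:
  Rule 1 Intervocalic Voicing: [fuleke] → [fulege]
  Rule 2 Final Vowel Raising: [fulege] → [fulegi]
  Rule 3 Geminate Reduction: no change — [fulegi]
  Rule 4 Velar Fronting: [fulegi] → [fuledi]

[redidop], [fuledi]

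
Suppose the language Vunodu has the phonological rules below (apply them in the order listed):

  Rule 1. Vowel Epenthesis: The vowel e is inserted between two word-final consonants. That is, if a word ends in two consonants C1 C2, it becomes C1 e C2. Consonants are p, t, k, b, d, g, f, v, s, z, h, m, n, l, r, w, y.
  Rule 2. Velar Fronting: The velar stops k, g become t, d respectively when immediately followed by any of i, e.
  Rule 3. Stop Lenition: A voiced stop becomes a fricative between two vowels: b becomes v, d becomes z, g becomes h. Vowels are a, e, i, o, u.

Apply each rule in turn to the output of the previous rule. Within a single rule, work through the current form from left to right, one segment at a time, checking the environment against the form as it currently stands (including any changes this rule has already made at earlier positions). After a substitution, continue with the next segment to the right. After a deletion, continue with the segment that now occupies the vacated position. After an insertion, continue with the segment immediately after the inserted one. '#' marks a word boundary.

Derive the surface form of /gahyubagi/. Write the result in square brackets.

Rule 1 Vowel Epenthesis: no change — [gahyubagi]
Rule 2 Velar Fronting: [gahyubagi] → [gahyubadi]
Rule 3 Stop Lenition: [gahyubadi] → [gahyuvazi]

[gahyuvazi]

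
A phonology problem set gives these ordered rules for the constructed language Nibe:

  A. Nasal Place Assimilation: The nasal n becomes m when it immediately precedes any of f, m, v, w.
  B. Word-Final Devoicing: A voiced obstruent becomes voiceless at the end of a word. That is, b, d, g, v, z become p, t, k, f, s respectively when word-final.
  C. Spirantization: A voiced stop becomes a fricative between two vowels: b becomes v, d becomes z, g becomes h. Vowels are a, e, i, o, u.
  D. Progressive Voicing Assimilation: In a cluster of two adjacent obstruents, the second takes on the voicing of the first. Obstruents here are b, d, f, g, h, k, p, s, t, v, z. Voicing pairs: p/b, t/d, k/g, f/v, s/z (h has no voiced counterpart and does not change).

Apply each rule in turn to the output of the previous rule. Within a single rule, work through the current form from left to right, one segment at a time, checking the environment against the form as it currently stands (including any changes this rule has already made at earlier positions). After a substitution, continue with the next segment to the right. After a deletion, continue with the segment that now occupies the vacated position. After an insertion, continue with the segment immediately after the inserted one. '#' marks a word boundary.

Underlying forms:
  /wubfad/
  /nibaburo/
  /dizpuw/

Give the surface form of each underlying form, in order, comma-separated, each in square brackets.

[wubvat], [nivavuro], [dizbuw]

/wubfad/:
  A Nasal Place Assimilation: no change — [wubfad]
  B Word-Final Devoicing: [wubfad] → [wubfat]
  C Spirantization: no change — [wubfat]
  D Progressive Voicing Assimilation: [wubfat] → [wubvat]
/nibaburo/:
  A Nasal Place Assimilation: no change — [nibaburo]
  B Word-Final Devoicing: no change — [nibaburo]
  C Spirantization: [nibaburo] → [nivavuro]
  D Progressive Voicing Assimilation: no change — [nivavuro]
/dizpuw/:
  A Nasal Place Assimilation: no change — [dizpuw]
  B Word-Final Devoicing: no change — [dizpuw]
  C Spirantization: no change — [dizpuw]
  D Progressive Voicing Assimilation: [dizpuw] → [dizbuw]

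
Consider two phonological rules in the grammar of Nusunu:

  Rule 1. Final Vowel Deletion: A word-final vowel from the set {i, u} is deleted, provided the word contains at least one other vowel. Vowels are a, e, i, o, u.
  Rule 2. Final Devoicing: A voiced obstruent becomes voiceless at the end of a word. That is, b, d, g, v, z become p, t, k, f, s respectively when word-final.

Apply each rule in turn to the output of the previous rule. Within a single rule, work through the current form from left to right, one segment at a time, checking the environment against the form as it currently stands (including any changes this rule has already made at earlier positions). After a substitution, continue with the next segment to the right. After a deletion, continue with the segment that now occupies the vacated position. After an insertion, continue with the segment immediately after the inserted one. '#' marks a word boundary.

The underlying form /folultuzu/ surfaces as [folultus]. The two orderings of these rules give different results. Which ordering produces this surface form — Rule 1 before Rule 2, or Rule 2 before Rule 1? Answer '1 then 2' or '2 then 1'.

Order 1 then 2:
  1 Final Vowel Deletion: [folultuzu] → [folultuz]
  2 Final Devoicing: [folultuz] → [folultus]
  result: [folultus]
Order 2 then 1:
  2 Final Devoicing: no change — [folultuzu]
  1 Final Vowel Deletion: [folultuzu] → [folultuz]
  result: [folultuz]

1 then 2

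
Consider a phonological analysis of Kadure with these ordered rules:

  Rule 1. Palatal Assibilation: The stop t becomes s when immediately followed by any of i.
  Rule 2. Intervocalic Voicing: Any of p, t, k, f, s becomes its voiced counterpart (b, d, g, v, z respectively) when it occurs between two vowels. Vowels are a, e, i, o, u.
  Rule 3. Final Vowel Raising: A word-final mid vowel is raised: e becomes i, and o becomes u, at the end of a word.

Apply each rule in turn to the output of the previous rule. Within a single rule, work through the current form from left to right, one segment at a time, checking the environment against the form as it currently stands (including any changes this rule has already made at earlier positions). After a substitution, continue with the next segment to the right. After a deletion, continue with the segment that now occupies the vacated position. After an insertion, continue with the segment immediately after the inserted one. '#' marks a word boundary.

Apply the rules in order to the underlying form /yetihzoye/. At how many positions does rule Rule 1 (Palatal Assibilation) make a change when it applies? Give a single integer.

1

Rule 1 Palatal Assibilation: [yetihzoye] → [yesihzoye]
Rule 2 Intervocalic Voicing: [yesihzoye] → [yezihzoye]
Rule 3 Final Vowel Raising: [yezihzoye] → [yezihzoyi]
Rule Rule 1 changed 1 position(s).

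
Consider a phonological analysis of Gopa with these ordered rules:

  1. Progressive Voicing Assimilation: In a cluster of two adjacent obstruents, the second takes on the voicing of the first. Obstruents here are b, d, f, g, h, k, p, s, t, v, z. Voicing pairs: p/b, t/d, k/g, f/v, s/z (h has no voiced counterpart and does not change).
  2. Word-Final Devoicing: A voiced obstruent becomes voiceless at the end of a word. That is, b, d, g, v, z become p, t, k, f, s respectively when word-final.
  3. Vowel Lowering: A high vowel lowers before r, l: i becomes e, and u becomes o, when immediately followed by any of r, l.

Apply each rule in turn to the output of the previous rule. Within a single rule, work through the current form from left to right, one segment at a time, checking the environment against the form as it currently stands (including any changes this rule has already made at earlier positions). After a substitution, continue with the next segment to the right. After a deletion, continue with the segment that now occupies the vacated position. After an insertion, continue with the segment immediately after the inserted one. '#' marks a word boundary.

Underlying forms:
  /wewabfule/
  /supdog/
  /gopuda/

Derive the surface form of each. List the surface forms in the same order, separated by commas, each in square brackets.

[wewabvole], [suptok], [gopuda]

/wewabfule/:
  1 Progressive Voicing Assimilation: [wewabfule] → [wewabvule]
  2 Word-Final Devoicing: no change — [wewabvule]
  3 Vowel Lowering: [wewabvule] → [wewabvole]
/supdog/:
  1 Progressive Voicing Assimilation: [supdog] → [suptog]
  2 Word-Final Devoicing: [suptog] → [suptok]
  3 Vowel Lowering: no change — [suptok]
/gopuda/:
  1 Progressive Voicing Assimilation: no change — [gopuda]
  2 Word-Final Devoicing: no change — [gopuda]
  3 Vowel Lowering: no change — [gopuda]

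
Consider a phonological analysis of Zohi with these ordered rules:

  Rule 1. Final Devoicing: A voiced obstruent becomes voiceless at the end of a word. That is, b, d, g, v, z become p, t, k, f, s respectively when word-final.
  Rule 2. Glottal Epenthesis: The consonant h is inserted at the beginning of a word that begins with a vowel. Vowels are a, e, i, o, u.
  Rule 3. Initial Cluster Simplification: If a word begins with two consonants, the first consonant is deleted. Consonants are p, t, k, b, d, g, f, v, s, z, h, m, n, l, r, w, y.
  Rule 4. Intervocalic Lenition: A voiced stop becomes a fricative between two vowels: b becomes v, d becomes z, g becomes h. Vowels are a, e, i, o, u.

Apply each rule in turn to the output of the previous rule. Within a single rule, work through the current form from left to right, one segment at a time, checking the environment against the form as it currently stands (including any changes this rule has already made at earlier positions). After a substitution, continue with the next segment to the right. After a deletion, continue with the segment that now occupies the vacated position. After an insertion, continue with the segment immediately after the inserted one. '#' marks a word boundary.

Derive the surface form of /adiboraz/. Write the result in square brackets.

Rule 1 Final Devoicing: [adiboraz] → [adiboras]
Rule 2 Glottal Epenthesis: [adiboras] → [hadiboras]
Rule 3 Initial Cluster Simplification: no change — [hadiboras]
Rule 4 Intervocalic Lenition: [hadiboras] → [hazivoras]

[hazivoras]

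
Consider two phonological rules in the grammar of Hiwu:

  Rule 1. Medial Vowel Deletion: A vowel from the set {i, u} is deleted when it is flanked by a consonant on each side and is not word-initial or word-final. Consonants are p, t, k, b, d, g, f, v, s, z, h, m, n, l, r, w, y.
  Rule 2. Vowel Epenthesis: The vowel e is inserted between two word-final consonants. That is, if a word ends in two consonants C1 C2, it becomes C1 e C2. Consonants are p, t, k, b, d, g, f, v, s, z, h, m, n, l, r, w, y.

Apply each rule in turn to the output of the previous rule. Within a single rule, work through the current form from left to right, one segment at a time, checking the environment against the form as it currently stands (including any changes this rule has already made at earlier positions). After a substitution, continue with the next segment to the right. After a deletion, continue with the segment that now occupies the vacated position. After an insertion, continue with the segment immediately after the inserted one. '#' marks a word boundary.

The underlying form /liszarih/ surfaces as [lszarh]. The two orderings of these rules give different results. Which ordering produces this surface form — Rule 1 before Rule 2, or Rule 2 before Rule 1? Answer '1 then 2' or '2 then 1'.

Order 1 then 2:
  1 Medial Vowel Deletion: [liszarih] → [lszarh]
  2 Vowel Epenthesis: [lszarh] → [lszareh]
  result: [lszareh]
Order 2 then 1:
  2 Vowel Epenthesis: no change — [liszarih]
  1 Medial Vowel Deletion: [liszarih] → [lszarh]
  result: [lszarh]

2 then 1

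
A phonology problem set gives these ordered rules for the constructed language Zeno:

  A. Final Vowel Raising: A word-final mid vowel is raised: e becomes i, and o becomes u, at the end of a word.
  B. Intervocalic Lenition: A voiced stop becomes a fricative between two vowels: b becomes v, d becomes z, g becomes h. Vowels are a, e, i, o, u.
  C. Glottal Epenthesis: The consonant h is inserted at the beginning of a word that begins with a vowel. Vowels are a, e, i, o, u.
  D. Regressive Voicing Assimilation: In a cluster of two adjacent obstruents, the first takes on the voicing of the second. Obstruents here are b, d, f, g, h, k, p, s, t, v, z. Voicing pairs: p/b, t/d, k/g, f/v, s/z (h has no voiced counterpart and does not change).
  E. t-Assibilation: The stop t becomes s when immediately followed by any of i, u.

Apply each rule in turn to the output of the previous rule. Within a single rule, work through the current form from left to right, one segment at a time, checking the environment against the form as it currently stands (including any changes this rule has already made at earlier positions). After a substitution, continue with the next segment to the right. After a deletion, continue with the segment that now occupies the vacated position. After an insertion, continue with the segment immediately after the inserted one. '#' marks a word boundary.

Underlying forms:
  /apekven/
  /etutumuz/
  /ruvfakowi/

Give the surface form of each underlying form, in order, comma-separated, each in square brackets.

[hapegven], [hesusumuz], [ruffakowi]

/apekven/:
  A Final Vowel Raising: no change — [apekven]
  B Intervocalic Lenition: no change — [apekven]
  C Glottal Epenthesis: [apekven] → [hapekven]
  D Regressive Voicing Assimilation: [hapekven] → [hapegven]
  E t-Assibilation: no change — [hapegven]
/etutumuz/:
  A Final Vowel Raising: no change — [etutumuz]
  B Intervocalic Lenition: no change — [etutumuz]
  C Glottal Epenthesis: [etutumuz] → [hetutumuz]
  D Regressive Voicing Assimilation: no change — [hetutumuz]
  E t-Assibilation: [hetutumuz] → [hesusumuz]
/ruvfakowi/:
  A Final Vowel Raising: no change — [ruvfakowi]
  B Intervocalic Lenition: no change — [ruvfakowi]
  C Glottal Epenthesis: no change — [ruvfakowi]
  D Regressive Voicing Assimilation: [ruvfakowi] → [ruffakowi]
  E t-Assibilation: no change — [ruffakowi]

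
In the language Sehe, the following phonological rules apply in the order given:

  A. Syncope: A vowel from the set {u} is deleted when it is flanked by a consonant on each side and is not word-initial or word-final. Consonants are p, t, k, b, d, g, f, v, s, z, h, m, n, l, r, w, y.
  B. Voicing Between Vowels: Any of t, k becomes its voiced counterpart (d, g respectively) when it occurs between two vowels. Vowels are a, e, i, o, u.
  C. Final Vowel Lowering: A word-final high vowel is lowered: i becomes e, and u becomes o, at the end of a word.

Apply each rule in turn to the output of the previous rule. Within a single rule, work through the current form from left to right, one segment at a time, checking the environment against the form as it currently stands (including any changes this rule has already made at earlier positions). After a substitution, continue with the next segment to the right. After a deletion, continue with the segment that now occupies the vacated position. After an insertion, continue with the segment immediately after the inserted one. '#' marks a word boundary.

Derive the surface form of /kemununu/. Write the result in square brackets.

A Syncope: [kemununu] → [kemnnu]
B Voicing Between Vowels: no change — [kemnnu]
C Final Vowel Lowering: [kemnnu] → [kemnno]

[kemnno]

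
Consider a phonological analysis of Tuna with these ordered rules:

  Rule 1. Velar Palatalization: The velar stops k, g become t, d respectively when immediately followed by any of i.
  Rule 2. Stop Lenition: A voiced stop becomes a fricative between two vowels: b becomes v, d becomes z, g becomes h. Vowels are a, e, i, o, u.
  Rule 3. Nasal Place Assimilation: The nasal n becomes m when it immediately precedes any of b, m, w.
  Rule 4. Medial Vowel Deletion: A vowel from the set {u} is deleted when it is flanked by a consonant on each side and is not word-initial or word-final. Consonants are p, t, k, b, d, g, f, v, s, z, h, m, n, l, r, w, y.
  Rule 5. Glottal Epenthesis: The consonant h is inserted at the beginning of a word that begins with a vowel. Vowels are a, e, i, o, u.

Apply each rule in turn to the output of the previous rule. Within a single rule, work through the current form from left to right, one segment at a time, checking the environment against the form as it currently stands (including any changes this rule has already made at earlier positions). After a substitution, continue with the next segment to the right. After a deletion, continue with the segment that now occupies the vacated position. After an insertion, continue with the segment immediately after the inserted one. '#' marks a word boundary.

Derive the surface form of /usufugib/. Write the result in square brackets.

[husfzib]

Rule 1 Velar Palatalization: [usufugib] → [usufudib]
Rule 2 Stop Lenition: [usufudib] → [usufuzib]
Rule 3 Nasal Place Assimilation: no change — [usufuzib]
Rule 4 Medial Vowel Deletion: [usufuzib] → [usfzib]
Rule 5 Glottal Epenthesis: [usfzib] → [husfzib]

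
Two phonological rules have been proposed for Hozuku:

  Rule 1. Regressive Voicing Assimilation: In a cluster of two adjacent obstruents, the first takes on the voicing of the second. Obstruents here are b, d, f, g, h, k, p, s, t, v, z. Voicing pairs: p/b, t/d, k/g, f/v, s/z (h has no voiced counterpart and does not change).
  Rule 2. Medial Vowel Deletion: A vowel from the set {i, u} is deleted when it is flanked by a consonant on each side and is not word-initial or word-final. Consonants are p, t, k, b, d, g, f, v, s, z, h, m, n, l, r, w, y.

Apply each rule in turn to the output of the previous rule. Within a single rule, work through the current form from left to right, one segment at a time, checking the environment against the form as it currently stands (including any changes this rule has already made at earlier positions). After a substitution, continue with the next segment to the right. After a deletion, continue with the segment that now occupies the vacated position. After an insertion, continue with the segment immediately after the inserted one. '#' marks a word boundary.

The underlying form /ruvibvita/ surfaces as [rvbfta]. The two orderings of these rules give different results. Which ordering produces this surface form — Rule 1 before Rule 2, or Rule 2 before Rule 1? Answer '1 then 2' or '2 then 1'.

Order 1 then 2:
  1 Regressive Voicing Assimilation: no change — [ruvibvita]
  2 Medial Vowel Deletion: [ruvibvita] → [rvbvta]
  result: [rvbvta]
Order 2 then 1:
  2 Medial Vowel Deletion: [ruvibvita] → [rvbvta]
  1 Regressive Voicing Assimilation: [rvbvta] → [rvbfta]
  result: [rvbfta]

2 then 1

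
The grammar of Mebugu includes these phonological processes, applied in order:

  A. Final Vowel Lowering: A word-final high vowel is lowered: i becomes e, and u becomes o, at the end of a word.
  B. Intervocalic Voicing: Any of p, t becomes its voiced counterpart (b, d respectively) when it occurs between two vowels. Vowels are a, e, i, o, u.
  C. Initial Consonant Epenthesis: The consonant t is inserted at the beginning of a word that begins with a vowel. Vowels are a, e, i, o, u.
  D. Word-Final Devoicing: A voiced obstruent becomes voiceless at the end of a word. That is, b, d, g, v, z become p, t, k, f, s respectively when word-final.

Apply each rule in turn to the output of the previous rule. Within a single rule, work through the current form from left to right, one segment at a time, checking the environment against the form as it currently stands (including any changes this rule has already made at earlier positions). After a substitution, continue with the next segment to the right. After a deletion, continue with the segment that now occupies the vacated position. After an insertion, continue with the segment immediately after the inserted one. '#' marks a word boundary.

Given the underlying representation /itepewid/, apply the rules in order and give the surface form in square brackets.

[tidebewit]

A Final Vowel Lowering: no change — [itepewid]
B Intervocalic Voicing: [itepewid] → [idebewid]
C Initial Consonant Epenthesis: [idebewid] → [tidebewid]
D Word-Final Devoicing: [tidebewid] → [tidebewit]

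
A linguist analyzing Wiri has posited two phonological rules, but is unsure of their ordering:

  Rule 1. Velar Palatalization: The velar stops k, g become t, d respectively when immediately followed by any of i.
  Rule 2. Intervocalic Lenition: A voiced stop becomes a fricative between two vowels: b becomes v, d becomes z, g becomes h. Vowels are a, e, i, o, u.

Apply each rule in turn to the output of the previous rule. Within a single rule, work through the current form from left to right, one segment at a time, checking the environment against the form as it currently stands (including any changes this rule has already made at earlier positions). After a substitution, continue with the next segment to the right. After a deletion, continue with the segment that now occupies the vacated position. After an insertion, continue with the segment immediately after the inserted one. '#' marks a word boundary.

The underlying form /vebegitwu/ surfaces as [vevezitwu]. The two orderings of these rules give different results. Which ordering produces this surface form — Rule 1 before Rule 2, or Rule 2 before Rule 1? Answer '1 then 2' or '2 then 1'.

Order 1 then 2:
  1 Velar Palatalization: [vebegitwu] → [vebeditwu]
  2 Intervocalic Lenition: [vebeditwu] → [vevezitwu]
  result: [vevezitwu]
Order 2 then 1:
  2 Intervocalic Lenition: [vebegitwu] → [vevehitwu]
  1 Velar Palatalization: no change — [vevehitwu]
  result: [vevehitwu]

1 then 2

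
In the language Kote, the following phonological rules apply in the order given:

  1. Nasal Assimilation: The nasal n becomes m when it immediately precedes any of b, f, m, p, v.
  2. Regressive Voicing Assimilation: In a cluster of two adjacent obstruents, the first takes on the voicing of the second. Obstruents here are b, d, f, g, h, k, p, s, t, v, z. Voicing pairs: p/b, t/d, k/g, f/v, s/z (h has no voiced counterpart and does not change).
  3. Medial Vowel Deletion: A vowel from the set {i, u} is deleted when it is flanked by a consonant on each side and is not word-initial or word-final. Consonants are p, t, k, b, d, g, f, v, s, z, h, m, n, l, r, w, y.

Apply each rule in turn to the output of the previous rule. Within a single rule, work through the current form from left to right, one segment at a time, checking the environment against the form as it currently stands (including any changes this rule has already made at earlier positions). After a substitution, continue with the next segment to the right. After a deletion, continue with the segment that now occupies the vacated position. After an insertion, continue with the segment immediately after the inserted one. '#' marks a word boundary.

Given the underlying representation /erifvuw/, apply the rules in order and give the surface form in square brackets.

1 Nasal Assimilation: no change — [erifvuw]
2 Regressive Voicing Assimilation: [erifvuw] → [erivvuw]
3 Medial Vowel Deletion: [erivvuw] → [ervvw]

[ervvw]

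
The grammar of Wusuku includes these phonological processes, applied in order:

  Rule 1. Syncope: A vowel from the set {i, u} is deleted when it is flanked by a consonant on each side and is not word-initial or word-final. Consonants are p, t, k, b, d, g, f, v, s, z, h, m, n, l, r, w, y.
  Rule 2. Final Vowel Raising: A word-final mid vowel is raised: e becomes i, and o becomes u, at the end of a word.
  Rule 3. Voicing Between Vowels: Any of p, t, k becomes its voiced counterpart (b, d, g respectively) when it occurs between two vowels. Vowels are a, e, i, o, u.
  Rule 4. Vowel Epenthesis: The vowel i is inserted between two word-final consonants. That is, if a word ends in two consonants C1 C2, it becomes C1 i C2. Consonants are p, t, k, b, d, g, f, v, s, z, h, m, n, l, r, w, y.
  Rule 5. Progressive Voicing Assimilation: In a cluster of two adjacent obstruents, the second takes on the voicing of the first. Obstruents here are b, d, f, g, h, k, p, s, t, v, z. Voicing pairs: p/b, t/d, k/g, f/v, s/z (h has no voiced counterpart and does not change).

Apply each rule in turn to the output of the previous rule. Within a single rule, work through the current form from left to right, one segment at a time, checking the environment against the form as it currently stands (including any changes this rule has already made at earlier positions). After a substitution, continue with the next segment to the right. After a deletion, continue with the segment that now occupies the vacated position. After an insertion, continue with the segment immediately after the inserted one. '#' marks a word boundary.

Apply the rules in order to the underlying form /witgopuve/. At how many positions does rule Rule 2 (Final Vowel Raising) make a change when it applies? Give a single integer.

Rule 1 Syncope: [witgopuve] → [wtgopve]
Rule 2 Final Vowel Raising: [wtgopve] → [wtgopvi]
Rule 3 Voicing Between Vowels: no change — [wtgopvi]
Rule 4 Vowel Epenthesis: no change — [wtgopvi]
Rule 5 Progressive Voicing Assimilation: [wtgopvi] → [wtkopfi]
Rule Rule 2 changed 1 position(s).

1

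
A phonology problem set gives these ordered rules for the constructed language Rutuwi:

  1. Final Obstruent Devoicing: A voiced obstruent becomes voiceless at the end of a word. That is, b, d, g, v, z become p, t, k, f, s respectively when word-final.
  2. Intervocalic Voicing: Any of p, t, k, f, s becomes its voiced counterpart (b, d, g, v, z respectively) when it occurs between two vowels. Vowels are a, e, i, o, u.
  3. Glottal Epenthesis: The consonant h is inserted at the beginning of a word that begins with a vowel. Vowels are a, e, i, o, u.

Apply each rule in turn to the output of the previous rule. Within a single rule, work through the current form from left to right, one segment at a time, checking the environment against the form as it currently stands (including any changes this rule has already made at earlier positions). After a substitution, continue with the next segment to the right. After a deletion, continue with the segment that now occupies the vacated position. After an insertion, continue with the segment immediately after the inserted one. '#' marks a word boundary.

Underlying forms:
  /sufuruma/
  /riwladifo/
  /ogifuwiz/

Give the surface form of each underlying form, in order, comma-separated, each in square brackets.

/sufuruma/:
  1 Final Obstruent Devoicing: no change — [sufuruma]
  2 Intervocalic Voicing: [sufuruma] → [suvuruma]
  3 Glottal Epenthesis: no change — [suvuruma]
/riwladifo/:
  1 Final Obstruent Devoicing: no change — [riwladifo]
  2 Intervocalic Voicing: [riwladifo] → [riwladivo]
  3 Glottal Epenthesis: no change — [riwladivo]
/ogifuwiz/:
  1 Final Obstruent Devoicing: [ogifuwiz] → [ogifuwis]
  2 Intervocalic Voicing: [ogifuwis] → [ogivuwis]
  3 Glottal Epenthesis: [ogivuwis] → [hogivuwis]

[suvuruma], [riwladivo], [hogivuwis]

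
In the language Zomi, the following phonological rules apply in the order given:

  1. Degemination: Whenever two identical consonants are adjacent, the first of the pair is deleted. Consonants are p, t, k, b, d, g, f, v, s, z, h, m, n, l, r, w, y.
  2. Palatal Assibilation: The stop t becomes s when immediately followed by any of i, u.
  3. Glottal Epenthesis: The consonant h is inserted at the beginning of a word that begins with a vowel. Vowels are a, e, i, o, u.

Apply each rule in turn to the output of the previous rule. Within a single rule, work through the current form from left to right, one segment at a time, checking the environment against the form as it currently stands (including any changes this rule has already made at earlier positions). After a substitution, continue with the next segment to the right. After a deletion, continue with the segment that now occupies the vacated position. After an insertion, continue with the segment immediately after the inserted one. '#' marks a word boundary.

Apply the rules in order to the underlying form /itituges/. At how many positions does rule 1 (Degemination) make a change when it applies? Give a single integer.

1 Degemination: no change — [itituges]
2 Palatal Assibilation: [itituges] → [isisuges]
3 Glottal Epenthesis: [isisuges] → [hisisuges]
Rule 1 changed 0 position(s).

0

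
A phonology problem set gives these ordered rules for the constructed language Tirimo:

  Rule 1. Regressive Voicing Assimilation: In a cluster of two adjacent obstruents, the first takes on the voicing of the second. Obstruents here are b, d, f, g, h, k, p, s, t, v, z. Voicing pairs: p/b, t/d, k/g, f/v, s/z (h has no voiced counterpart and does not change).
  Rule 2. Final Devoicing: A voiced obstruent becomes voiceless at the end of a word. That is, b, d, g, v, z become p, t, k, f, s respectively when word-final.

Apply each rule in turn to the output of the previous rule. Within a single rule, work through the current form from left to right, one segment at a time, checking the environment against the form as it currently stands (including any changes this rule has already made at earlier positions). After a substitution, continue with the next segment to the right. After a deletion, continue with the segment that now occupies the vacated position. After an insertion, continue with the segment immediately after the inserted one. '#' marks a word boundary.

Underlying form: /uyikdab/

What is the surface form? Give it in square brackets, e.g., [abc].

Rule 1 Regressive Voicing Assimilation: [uyikdab] → [uyigdab]
Rule 2 Final Devoicing: [uyigdab] → [uyigdap]

[uyigdap]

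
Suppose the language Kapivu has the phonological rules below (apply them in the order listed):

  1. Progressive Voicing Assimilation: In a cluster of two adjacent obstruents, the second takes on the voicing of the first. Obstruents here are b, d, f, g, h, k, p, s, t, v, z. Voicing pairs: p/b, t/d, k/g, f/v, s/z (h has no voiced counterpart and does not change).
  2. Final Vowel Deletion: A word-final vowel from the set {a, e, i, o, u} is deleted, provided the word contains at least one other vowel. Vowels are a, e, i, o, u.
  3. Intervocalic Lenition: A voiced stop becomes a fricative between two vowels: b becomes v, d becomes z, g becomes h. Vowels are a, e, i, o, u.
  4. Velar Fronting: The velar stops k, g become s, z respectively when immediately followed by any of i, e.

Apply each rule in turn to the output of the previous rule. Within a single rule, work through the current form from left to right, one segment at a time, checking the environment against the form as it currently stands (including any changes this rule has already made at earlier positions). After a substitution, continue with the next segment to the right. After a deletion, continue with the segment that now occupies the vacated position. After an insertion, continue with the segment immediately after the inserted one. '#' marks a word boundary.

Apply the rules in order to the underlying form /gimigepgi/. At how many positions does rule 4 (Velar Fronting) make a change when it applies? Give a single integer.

1

1 Progressive Voicing Assimilation: [gimigepgi] → [gimigepki]
2 Final Vowel Deletion: [gimigepki] → [gimigepk]
3 Intervocalic Lenition: [gimigepk] → [gimihepk]
4 Velar Fronting: [gimihepk] → [zimihepk]
Rule 4 changed 1 position(s).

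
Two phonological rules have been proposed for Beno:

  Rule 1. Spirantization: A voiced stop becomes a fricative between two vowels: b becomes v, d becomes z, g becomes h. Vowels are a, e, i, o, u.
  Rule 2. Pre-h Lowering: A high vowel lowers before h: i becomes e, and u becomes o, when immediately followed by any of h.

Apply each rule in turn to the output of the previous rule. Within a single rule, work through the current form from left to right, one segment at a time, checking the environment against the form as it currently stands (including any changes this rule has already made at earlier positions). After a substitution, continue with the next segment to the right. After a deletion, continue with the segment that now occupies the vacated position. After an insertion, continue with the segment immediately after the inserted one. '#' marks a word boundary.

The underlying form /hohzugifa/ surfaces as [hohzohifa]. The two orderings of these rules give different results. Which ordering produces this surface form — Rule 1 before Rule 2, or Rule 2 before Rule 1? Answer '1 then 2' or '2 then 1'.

1 then 2

Order 1 then 2:
  1 Spirantization: [hohzugifa] → [hohzuhifa]
  2 Pre-h Lowering: [hohzuhifa] → [hohzohifa]
  result: [hohzohifa]
Order 2 then 1:
  2 Pre-h Lowering: no change — [hohzugifa]
  1 Spirantization: [hohzugifa] → [hohzuhifa]
  result: [hohzuhifa]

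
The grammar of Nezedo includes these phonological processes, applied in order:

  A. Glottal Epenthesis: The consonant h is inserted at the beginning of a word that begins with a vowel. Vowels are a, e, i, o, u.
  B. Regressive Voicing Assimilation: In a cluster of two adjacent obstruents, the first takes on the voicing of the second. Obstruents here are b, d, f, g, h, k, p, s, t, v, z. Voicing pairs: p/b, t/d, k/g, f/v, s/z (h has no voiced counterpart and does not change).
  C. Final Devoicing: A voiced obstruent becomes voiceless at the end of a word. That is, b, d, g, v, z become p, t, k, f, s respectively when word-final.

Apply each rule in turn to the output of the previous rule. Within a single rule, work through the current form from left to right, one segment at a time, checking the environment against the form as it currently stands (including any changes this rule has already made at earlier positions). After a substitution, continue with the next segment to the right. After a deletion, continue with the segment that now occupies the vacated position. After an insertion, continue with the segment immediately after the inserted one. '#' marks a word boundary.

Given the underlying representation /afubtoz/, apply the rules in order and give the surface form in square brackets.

[hafuptos]

A Glottal Epenthesis: [afubtoz] → [hafubtoz]
B Regressive Voicing Assimilation: [hafubtoz] → [hafuptoz]
C Final Devoicing: [hafuptoz] → [hafuptos]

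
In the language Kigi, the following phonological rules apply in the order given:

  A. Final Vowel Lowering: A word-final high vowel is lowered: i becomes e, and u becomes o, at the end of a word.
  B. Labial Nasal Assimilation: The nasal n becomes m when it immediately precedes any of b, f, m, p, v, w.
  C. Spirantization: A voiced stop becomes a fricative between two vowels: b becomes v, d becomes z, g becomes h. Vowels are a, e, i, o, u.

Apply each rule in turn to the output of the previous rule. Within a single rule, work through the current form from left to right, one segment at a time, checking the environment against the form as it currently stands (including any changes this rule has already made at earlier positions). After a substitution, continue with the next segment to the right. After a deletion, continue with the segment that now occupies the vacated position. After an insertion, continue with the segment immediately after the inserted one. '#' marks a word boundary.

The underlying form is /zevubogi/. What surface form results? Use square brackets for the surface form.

A Final Vowel Lowering: [zevubogi] → [zevuboge]
B Labial Nasal Assimilation: no change — [zevuboge]
C Spirantization: [zevuboge] → [zevuvohe]

[zevuvohe]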